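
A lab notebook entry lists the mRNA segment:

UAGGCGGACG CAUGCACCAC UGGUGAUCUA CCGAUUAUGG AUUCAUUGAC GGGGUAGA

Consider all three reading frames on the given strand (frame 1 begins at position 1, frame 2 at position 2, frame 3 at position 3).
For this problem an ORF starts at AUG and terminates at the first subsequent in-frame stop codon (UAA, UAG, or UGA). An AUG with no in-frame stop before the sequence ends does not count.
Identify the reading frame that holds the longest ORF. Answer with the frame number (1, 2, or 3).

1

Frame 1: UAG GCG GAC GCA UGC ACC ACU GGU GAU CUA CCG AUU AUG GAU UCA UUG ACG GGG UAG — AUG at 37, stop UAG at 55 → 21 nt.
Frame 2: AGG CGG ACG CAU GCA CCA CUG GUG AUC UAC CGA UUA UGG AUU CAU UGA CGG GGU AGA — no AUG→stop ORF.
Frame 3: GGC GGA CGC AUG CAC CAC UGG UGA UCU ACC GAU UAU GGA UUC AUU GAC GGG GUA — AUG at 12, stop UGA at 24 → 15 nt.
Longest ORF is 21 nt in frame 1 (positions 37–57).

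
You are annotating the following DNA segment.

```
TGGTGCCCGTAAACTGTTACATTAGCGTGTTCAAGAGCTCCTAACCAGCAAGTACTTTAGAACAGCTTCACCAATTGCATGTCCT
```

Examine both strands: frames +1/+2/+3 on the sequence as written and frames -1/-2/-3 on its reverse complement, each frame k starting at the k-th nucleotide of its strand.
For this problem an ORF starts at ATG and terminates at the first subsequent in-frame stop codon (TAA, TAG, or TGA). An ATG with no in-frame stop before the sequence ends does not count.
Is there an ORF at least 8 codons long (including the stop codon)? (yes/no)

yes

Reverse complement (5'→3'): AGGACATGCAATTGGTGAAGCTGTTCTAAAGTACTTGCTGGTTAGGAGCTCTTGAACACGCTAATGTAACAGTTTACGGGCACCA
Frame +1: TGG TGC CCG TAA ACT GTT ACA TTA GCG TGT TCA AGA GCT CCT AAC CAG CAA GTA CTT TAG AAC AGC TTC ACC AAT TGC ATG TCC — no ATG→stop ORF.
Frame +2: GGT GCC CGT AAA CTG TTA CAT TAG CGT GTT CAA GAG CTC CTA ACC AGC AAG TAC TTT AGA ACA GCT TCA CCA ATT GCA TGT CCT — no ATG→stop ORF.
Frame +3: GTG CCC GTA AAC TGT TAC ATT AGC GTG TTC AAG AGC TCC TAA CCA GCA AGT ACT TTA GAA CAG CTT CAC CAA TTG CAT GTC — no ATG→stop ORF.
Frame -1: AGG ACA TGC AAT TGG TGA AGC TGT TCT AAA GTA CTT GCT GGT TAG GAG CTC TTG AAC ACG CTA ATG TAA CAG TTT ACG GGC ACC — ATG at 64, stop TAA at 67 → 6 nt.
Frame -2: GGA CAT GCA ATT GGT GAA GCT GTT CTA AAG TAC TTG CTG GTT AGG AGC TCT TGA ACA CGC TAA TGT AAC AGT TTA CGG GCA CCA — no ATG→stop ORF.
Frame -3: GAC ATG CAA TTG GTG AAG CTG TTC TAA AGT ACT TGC TGG TTA GGA GCT CTT GAA CAC GCT AAT GTA ACA GTT TAC GGG CAC — ATG at 6, stop TAA at 27 → 24 nt.
Frame -3 has an ORF of 8 codons (positions 6–29) ≥ 8, so yes.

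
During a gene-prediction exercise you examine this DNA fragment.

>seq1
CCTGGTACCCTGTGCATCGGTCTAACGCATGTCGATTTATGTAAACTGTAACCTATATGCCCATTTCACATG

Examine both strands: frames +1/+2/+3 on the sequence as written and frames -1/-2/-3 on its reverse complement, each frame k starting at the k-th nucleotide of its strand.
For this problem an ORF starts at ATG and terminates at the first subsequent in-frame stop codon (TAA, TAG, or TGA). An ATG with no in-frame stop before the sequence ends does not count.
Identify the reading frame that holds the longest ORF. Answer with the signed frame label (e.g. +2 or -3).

Reverse complement (5'→3'): CATGTGAAATGGGCATATAGGTTACAGTTTACATAAATCGACATGCGTTAGACCGATGCACAGGGTACCAGG
Frame +1: CCT GGT ACC CTG TGC ATC GGT CTA ACG CAT GTC GAT TTA TGT AAA CTG TAA CCT ATA TGC CCA TTT CAC ATG — no ATG→stop ORF.
Frame +2: CTG GTA CCC TGT GCA TCG GTC TAA CGC ATG TCG ATT TAT GTA AAC TGT AAC CTA TAT GCC CAT TTC ACA — no ATG→stop ORF.
Frame +3: TGG TAC CCT GTG CAT CGG TCT AAC GCA TGT CGA TTT ATG TAA ACT GTA ACC TAT ATG CCC ATT TCA CAT — ATG at 39, stop TAA at 42 → 6 nt.
Frame -1: CAT GTG AAA TGG GCA TAT AGG TTA CAG TTT ACA TAA ATC GAC ATG CGT TAG ACC GAT GCA CAG GGT ACC AGG — ATG at 43, stop TAG at 49 → 9 nt.
Frame -2: ATG TGA AAT GGG CAT ATA GGT TAC AGT TTA CAT AAA TCG ACA TGC GTT AGA CCG ATG CAC AGG GTA CCA — ATG at 2, stop TGA at 5 → 6 nt.
Frame -3: TGT GAA ATG GGC ATA TAG GTT ACA GTT TAC ATA AAT CGA CAT GCG TTA GAC CGA TGC ACA GGG TAC CAG — ATG at 9, stop TAG at 18 → 12 nt.
Longest ORF is 12 nt in frame -3 (positions 9–20).

-3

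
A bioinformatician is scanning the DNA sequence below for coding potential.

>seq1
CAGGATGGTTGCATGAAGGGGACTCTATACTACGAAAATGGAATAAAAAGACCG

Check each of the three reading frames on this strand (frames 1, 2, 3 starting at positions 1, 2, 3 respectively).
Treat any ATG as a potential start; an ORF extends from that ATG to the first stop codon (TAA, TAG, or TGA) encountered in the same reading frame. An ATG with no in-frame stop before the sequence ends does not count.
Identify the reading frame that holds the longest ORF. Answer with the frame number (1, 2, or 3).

2

Frame 1: CAG GAT GGT TGC ATG AAG GGG ACT CTA TAC TAC GAA AAT GGA ATA AAA AGA CCG — no ATG→stop ORF.
Frame 2: AGG ATG GTT GCA TGA AGG GGA CTC TAT ACT ACG AAA ATG GAA TAA AAA GAC — ATG at 5, stop TGA at 14 → 12 nt; ATG at 38, stop TAA at 44 → 9 nt.
Frame 3: GGA TGG TTG CAT GAA GGG GAC TCT ATA CTA CGA AAA TGG AAT AAA AAG ACC — no ATG→stop ORF.
Longest ORF is 12 nt in frame 2 (positions 5–16).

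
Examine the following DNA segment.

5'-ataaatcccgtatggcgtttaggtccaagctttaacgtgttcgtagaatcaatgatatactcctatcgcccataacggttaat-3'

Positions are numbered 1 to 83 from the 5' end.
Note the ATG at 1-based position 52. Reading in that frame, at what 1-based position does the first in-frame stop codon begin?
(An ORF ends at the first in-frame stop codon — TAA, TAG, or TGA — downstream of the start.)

Codons from position 52: ATG (52–54), ATA (55–57), TAC (58–60), TCC (61–63), TAT (64–66), CGC (67–69), CCA (70–72), TAA (73–75).
TAA is a stop codon; it begins at position 73.

73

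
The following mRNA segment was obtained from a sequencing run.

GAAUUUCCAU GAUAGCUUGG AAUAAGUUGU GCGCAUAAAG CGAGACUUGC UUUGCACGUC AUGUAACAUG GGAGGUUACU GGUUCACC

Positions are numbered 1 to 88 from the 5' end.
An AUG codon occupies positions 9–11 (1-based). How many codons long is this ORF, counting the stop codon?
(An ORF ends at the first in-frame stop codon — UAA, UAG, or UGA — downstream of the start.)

Codons from position 9: AUG (9–11), AUA (12–14), GCU (15–17), UGG (18–20), AAU (21–23), AAG (24–26), UUG (27–29), UGC (30–32), GCA (33–35), UAA (36–38).
UAA is the first in-frame stop; that's 10 codons including the stop.

10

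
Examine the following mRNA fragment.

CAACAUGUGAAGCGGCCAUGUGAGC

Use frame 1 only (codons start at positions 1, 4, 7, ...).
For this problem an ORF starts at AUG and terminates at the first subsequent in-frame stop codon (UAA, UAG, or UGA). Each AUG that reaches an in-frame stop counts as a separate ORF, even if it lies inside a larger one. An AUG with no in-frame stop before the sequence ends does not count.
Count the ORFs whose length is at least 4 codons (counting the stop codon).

0

Frame 1: CAA CAU GUG AAG CGG CCA UGU GAG — no AUG→stop ORF.
No ORF reaches 4 codons. Count = 0.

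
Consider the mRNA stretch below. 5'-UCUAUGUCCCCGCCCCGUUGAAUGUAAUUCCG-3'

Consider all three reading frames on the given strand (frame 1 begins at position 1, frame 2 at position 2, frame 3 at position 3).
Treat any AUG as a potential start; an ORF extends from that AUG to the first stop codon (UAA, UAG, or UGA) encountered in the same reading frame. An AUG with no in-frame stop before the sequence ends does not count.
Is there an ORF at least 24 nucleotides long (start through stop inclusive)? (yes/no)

Frame 1: UCU AUG UCC CCG CCC CGU UGA AUG UAA UUC — AUG at 4, stop UGA at 19 → 18 nt; AUG at 22, stop UAA at 25 → 6 nt.
Frame 2: CUA UGU CCC CGC CCC GUU GAA UGU AAU UCC — no AUG→stop ORF.
Frame 3: UAU GUC CCC GCC CCG UUG AAU GUA AUU CCG — no AUG→stop ORF.
Largest ORF found is 18 nucleotides < 24, so no.

no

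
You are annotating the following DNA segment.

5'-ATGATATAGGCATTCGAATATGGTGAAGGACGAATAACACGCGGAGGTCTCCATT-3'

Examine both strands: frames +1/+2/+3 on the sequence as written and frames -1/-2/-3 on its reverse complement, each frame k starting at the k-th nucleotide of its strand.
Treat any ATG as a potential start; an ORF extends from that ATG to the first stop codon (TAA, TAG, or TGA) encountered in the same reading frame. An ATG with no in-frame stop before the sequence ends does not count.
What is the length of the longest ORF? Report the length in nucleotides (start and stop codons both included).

Reverse complement (5'→3'): AATGGAGACCTCCGCGTGTTATTCGTCCTTCACCATATTCGAATGCCTATATCAT
Frame +1: ATG ATA TAG GCA TTC GAA TAT GGT GAA GGA CGA ATA ACA CGC GGA GGT CTC CAT — ATG at 1, stop TAG at 7 → 9 nt.
Frame +2: TGA TAT AGG CAT TCG AAT ATG GTG AAG GAC GAA TAA CAC GCG GAG GTC TCC ATT — ATG at 20, stop TAA at 35 → 18 nt.
Frame +3: GAT ATA GGC ATT CGA ATA TGG TGA AGG ACG AAT AAC ACG CGG AGG TCT CCA — no ATG→stop ORF.
Frame -1: AAT GGA GAC CTC CGC GTG TTA TTC GTC CTT CAC CAT ATT CGA ATG CCT ATA TCA — no ATG→stop ORF.
Frame -2: ATG GAG ACC TCC GCG TGT TAT TCG TCC TTC ACC ATA TTC GAA TGC CTA TAT CAT — no ATG→stop ORF.
Frame -3: TGG AGA CCT CCG CGT GTT ATT CGT CCT TCA CCA TAT TCG AAT GCC TAT ATC — no ATG→stop ORF.
Longest: frame +2, positions 20–37, 18 nt = 6 codons = 5 aa. → 18 nucleotides.

18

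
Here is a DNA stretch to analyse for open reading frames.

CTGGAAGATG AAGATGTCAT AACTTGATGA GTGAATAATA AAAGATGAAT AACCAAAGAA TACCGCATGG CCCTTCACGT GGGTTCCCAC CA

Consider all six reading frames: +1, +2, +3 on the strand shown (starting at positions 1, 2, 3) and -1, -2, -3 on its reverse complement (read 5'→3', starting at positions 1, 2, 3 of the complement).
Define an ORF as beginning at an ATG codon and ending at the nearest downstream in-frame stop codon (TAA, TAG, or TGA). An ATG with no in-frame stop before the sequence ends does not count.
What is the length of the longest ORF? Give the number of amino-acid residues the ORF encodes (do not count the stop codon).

4

Reverse complement (5'→3'): TGGTGGGAACCCACGTGAAGGGCCATGCGGTATTCTTTGGTTATTCATCTTTTATTATTCACTCATCAAGTTATGACATCTTCATCTTCCAG
Frame +1: CTG GAA GAT GAA GAT GTC ATA ACT TGA TGA GTG AAT AAT AAA AGA TGA ATA ACC AAA GAA TAC CGC ATG GCC CTT CAC GTG GGT TCC CAC — no ATG→stop ORF.
Frame +2: TGG AAG ATG AAG ATG TCA TAA CTT GAT GAG TGA ATA ATA AAA GAT GAA TAA CCA AAG AAT ACC GCA TGG CCC TTC ACG TGG GTT CCC ACC — ATG at 8, stop TAA at 20 → 15 nt; ATG at 14, stop TAA at 20 → 9 nt.
Frame +3: GGA AGA TGA AGA TGT CAT AAC TTG ATG AGT GAA TAA TAA AAG ATG AAT AAC CAA AGA ATA CCG CAT GGC CCT TCA CGT GGG TTC CCA CCA — ATG at 27, stop TAA at 36 → 12 nt.
Frame -1: TGG TGG GAA CCC ACG TGA AGG GCC ATG CGG TAT TCT TTG GTT ATT CAT CTT TTA TTA TTC ACT CAT CAA GTT ATG ACA TCT TCA TCT TCC — no ATG→stop ORF.
Frame -2: GGT GGG AAC CCA CGT GAA GGG CCA TGC GGT ATT CTT TGG TTA TTC ATC TTT TAT TAT TCA CTC ATC AAG TTA TGA CAT CTT CAT CTT CCA — no ATG→stop ORF.
Frame -3: GTG GGA ACC CAC GTG AAG GGC CAT GCG GTA TTC TTT GGT TAT TCA TCT TTT ATT ATT CAC TCA TCA AGT TAT GAC ATC TTC ATC TTC CAG — no ATG→stop ORF.
Longest: frame +2, positions 8–22, 15 nt = 5 codons = 4 aa. → 4 amino acids.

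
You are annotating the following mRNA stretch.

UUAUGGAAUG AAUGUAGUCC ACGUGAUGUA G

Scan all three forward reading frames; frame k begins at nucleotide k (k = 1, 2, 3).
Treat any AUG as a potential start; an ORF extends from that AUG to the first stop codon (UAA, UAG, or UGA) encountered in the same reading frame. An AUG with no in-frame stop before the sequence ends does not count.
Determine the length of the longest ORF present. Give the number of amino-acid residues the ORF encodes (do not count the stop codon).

7

Frame 1: UUA UGG AAU GAA UGU AGU CCA CGU GAU GUA — no AUG→stop ORF.
Frame 2: UAU GGA AUG AAU GUA GUC CAC GUG AUG UAG — AUG at 8, stop UAG at 29 → 24 nt; AUG at 26, stop UAG at 29 → 6 nt.
Frame 3: AUG GAA UGA AUG UAG UCC ACG UGA UGU — AUG at 3, stop UGA at 9 → 9 nt; AUG at 12, stop UAG at 15 → 6 nt.
Longest: frame 2, positions 8–31, 24 nt = 8 codons = 7 aa. → 7 amino acids.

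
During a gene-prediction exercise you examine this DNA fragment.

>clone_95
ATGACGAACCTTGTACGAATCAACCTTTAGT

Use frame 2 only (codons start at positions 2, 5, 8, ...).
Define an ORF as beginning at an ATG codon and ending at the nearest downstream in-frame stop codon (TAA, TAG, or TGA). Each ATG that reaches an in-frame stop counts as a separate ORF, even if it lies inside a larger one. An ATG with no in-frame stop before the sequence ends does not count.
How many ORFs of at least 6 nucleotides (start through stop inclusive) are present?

Frame 2: TGA CGA ACC TTG TAC GAA TCA ACC TTT AGT — no ATG→stop ORF.
No ORF reaches 6 nucleotides. Count = 0.

0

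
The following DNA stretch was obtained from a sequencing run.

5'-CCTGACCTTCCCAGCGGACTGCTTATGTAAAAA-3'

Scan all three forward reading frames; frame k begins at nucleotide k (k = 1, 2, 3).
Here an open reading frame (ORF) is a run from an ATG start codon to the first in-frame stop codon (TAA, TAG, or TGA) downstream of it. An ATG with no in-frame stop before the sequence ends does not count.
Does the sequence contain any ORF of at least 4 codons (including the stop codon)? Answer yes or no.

no

Frame 1: CCT GAC CTT CCC AGC GGA CTG CTT ATG TAA AAA — ATG at 25, stop TAA at 28 → 6 nt.
Frame 2: CTG ACC TTC CCA GCG GAC TGC TTA TGT AAA — no ATG→stop ORF.
Frame 3: TGA CCT TCC CAG CGG ACT GCT TAT GTA AAA — no ATG→stop ORF.
Largest ORF found is 2 codons < 4, so no.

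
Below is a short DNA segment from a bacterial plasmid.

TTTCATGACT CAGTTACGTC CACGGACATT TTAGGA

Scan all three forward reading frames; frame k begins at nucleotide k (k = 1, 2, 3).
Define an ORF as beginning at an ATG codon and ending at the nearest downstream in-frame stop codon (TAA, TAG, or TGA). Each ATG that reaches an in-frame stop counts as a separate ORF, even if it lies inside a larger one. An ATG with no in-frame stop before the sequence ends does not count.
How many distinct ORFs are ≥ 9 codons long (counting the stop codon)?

1

Frame 1: TTT CAT GAC TCA GTT ACG TCC ACG GAC ATT TTA GGA — no ATG→stop ORF.
Frame 2: TTC ATG ACT CAG TTA CGT CCA CGG ACA TTT TAG — ATG at 5, stop TAG at 32 → 30 nt.
Frame 3: TCA TGA CTC AGT TAC GTC CAC GGA CAT TTT AGG — no ATG→stop ORF.
ORFs ≥ 9 codons: frame 2 5–34 (10 codons). Count = 1.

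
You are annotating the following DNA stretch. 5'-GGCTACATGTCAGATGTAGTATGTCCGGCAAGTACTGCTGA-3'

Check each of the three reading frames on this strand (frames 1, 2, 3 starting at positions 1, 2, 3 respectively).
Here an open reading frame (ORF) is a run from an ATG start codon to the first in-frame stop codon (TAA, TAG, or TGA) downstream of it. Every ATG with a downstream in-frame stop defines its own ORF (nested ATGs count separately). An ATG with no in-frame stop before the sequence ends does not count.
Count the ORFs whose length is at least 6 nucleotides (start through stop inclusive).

2

Frame 1: GGC TAC ATG TCA GAT GTA GTA TGT CCG GCA AGT ACT GCT — no ATG→stop ORF.
Frame 2: GCT ACA TGT CAG ATG TAG TAT GTC CGG CAA GTA CTG CTG — ATG at 14, stop TAG at 17 → 6 nt.
Frame 3: CTA CAT GTC AGA TGT AGT ATG TCC GGC AAG TAC TGC TGA — ATG at 21, stop TGA at 39 → 21 nt.
ORFs ≥ 6 nucleotides: frame 2 14–19 (6 nucleotides), frame 3 21–41 (21 nucleotides). Count = 2.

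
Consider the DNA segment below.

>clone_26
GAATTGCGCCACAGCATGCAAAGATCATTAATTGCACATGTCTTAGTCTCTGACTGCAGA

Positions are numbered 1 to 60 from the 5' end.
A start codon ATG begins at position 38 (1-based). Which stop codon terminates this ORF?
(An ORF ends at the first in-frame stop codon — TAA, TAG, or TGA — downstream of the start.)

Codons from position 38: ATG (38–40), TCT (41–43), TAG (44–46).
The first in-frame stop codon is TAG.

TAG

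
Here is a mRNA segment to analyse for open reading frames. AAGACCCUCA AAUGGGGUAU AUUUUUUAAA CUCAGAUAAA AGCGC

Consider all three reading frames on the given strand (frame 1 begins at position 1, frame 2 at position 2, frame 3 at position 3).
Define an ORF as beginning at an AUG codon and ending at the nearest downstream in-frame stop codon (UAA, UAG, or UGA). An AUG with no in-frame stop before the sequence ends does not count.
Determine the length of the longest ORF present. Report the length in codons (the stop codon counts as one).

Frame 1: AAG ACC CUC AAA UGG GGU AUA UUU UUU AAA CUC AGA UAA AAG CGC — no AUG→stop ORF.
Frame 2: AGA CCC UCA AAU GGG GUA UAU UUU UUA AAC UCA GAU AAA AGC — no AUG→stop ORF.
Frame 3: GAC CCU CAA AUG GGG UAU AUU UUU UAA ACU CAG AUA AAA GCG — AUG at 12, stop UAA at 27 → 18 nt.
Longest: frame 3, positions 12–29, 18 nt = 6 codons = 5 aa. → 6 codons.

6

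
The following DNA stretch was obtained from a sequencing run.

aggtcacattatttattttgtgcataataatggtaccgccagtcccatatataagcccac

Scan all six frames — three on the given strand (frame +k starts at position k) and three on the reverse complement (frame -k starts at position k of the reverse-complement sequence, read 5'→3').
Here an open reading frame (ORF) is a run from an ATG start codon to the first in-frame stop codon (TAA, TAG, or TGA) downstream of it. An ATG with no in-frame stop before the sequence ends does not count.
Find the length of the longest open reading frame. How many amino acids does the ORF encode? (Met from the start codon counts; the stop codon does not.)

Reverse complement (5'→3'): GTGGGCTTATATATGGGACTGGCGGTACCATTATTATGCACAAAATAAATAATGTGACCT
Frame +1: AGG TCA CAT TAT TTA TTT TGT GCA TAA TAA TGG TAC CGC CAG TCC CAT ATA TAA GCC CAC — no ATG→stop ORF.
Frame +2: GGT CAC ATT ATT TAT TTT GTG CAT AAT AAT GGT ACC GCC AGT CCC ATA TAT AAG CCC — no ATG→stop ORF.
Frame +3: GTC ACA TTA TTT ATT TTG TGC ATA ATA ATG GTA CCG CCA GTC CCA TAT ATA AGC CCA — no ATG→stop ORF.
Frame -1: GTG GGC TTA TAT ATG GGA CTG GCG GTA CCA TTA TTA TGC ACA AAA TAA ATA ATG TGA CCT — ATG at 13, stop TAA at 46 → 36 nt; ATG at 52, stop TGA at 55 → 6 nt.
Frame -2: TGG GCT TAT ATA TGG GAC TGG CGG TAC CAT TAT TAT GCA CAA AAT AAA TAA TGT GAC — no ATG→stop ORF.
Frame -3: GGG CTT ATA TAT GGG ACT GGC GGT ACC ATT ATT ATG CAC AAA ATA AAT AAT GTG ACC — no ATG→stop ORF.
Longest: frame -1, positions 13–48, 36 nt = 12 codons = 11 aa. → 11 amino acids.

11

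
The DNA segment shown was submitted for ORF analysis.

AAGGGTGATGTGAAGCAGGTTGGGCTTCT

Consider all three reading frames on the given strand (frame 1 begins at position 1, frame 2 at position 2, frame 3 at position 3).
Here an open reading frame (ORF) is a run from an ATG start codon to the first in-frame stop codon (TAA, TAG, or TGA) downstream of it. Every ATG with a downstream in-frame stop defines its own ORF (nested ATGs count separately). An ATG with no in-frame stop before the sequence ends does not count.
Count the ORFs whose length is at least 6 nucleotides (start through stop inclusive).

1

Frame 1: AAG GGT GAT GTG AAG CAG GTT GGG CTT — no ATG→stop ORF.
Frame 2: AGG GTG ATG TGA AGC AGG TTG GGC TTC — ATG at 8, stop TGA at 11 → 6 nt.
Frame 3: GGG TGA TGT GAA GCA GGT TGG GCT TCT — no ATG→stop ORF.
ORFs ≥ 6 nucleotides: frame 2 8–13 (6 nucleotides). Count = 1.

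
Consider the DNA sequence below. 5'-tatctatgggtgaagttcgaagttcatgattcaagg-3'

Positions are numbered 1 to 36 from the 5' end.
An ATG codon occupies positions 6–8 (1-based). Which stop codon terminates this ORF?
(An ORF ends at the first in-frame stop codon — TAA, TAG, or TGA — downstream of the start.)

TGA

Codons from position 6: ATG (6–8), GGT (9–11), GAA (12–14), GTT (15–17), CGA (18–20), AGT (21–23), TCA (24–26), TGA (27–29).
The first in-frame stop codon is TGA.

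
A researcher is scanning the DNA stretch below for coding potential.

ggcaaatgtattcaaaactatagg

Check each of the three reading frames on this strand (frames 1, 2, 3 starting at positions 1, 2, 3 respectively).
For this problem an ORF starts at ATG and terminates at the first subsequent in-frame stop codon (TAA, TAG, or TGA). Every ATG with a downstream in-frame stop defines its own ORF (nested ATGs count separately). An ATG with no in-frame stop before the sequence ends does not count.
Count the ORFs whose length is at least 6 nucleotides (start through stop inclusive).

Frame 1: GGC AAA TGT ATT CAA AAC TAT AGG — no ATG→stop ORF.
Frame 2: GCA AAT GTA TTC AAA ACT ATA — no ATG→stop ORF.
Frame 3: CAA ATG TAT TCA AAA CTA TAG — ATG at 6, stop TAG at 21 → 18 nt.
ORFs ≥ 6 nucleotides: frame 3 6–23 (18 nucleotides). Count = 1.

1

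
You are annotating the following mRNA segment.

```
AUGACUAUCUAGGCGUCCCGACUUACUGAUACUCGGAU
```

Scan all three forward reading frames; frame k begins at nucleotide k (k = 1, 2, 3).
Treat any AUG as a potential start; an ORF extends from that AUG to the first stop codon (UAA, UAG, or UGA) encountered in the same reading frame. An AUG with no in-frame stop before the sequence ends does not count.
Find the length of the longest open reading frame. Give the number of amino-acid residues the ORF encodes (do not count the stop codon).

3

Frame 1: AUG ACU AUC UAG GCG UCC CGA CUU ACU GAU ACU CGG — AUG at 1, stop UAG at 10 → 12 nt.
Frame 2: UGA CUA UCU AGG CGU CCC GAC UUA CUG AUA CUC GGA — no AUG→stop ORF.
Frame 3: GAC UAU CUA GGC GUC CCG ACU UAC UGA UAC UCG GAU — no AUG→stop ORF.
Longest: frame 1, positions 1–12, 12 nt = 4 codons = 3 aa. → 3 amino acids.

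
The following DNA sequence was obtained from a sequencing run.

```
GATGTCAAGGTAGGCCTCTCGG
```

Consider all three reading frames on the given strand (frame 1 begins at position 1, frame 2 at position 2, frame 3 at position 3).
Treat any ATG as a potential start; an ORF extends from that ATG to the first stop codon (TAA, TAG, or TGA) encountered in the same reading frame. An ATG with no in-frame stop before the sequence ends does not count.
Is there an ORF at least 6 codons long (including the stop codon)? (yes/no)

no

Frame 1: GAT GTC AAG GTA GGC CTC TCG — no ATG→stop ORF.
Frame 2: ATG TCA AGG TAG GCC TCT CGG — ATG at 2, stop TAG at 11 → 12 nt.
Frame 3: TGT CAA GGT AGG CCT CTC — no ATG→stop ORF.
Largest ORF found is 4 codons < 6, so no.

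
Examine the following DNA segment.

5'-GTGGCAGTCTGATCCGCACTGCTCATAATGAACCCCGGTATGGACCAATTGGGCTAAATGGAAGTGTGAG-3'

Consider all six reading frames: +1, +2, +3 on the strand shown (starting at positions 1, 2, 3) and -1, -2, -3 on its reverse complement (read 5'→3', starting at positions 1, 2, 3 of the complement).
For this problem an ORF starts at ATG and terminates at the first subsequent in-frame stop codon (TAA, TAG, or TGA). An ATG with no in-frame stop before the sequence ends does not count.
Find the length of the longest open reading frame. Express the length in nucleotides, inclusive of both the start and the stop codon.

Reverse complement (5'→3'): CTCACACTTCCATTTAGCCCAATTGGTCCATACCGGGGTTCATTATGAGCAGTGCGGATCAGACTGCCAC
Frame +1: GTG GCA GTC TGA TCC GCA CTG CTC ATA ATG AAC CCC GGT ATG GAC CAA TTG GGC TAA ATG GAA GTG TGA — ATG at 28, stop TAA at 55 → 30 nt; ATG at 40, stop TAA at 55 → 18 nt; ATG at 58, stop TGA at 67 → 12 nt.
Frame +2: TGG CAG TCT GAT CCG CAC TGC TCA TAA TGA ACC CCG GTA TGG ACC AAT TGG GCT AAA TGG AAG TGT GAG — no ATG→stop ORF.
Frame +3: GGC AGT CTG ATC CGC ACT GCT CAT AAT GAA CCC CGG TAT GGA CCA ATT GGG CTA AAT GGA AGT GTG — no ATG→stop ORF.
Frame -1: CTC ACA CTT CCA TTT AGC CCA ATT GGT CCA TAC CGG GGT TCA TTA TGA GCA GTG CGG ATC AGA CTG CCA — no ATG→stop ORF.
Frame -2: TCA CAC TTC CAT TTA GCC CAA TTG GTC CAT ACC GGG GTT CAT TAT GAG CAG TGC GGA TCA GAC TGC CAC — no ATG→stop ORF.
Frame -3: CAC ACT TCC ATT TAG CCC AAT TGG TCC ATA CCG GGG TTC ATT ATG AGC AGT GCG GAT CAG ACT GCC — no ATG→stop ORF.
Longest: frame +1, positions 28–57, 30 nt = 10 codons = 9 aa. → 30 nucleotides.

30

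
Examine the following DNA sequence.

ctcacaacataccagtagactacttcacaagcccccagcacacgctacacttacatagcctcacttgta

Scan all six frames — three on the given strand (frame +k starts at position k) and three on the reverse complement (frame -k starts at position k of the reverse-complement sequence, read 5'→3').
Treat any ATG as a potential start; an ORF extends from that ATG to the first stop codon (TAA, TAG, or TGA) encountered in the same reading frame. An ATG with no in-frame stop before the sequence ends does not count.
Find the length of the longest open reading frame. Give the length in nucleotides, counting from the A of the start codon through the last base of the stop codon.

Reverse complement (5'→3'): TACAAGTGAGGCTATGTAAGTGTAGCGTGTGCTGGGGGCTTGTGAAGTAGTCTACTGGTATGTTGTGAG
Frame +1: CTC ACA ACA TAC CAG TAG ACT ACT TCA CAA GCC CCC AGC ACA CGC TAC ACT TAC ATA GCC TCA CTT GTA — no ATG→stop ORF.
Frame +2: TCA CAA CAT ACC AGT AGA CTA CTT CAC AAG CCC CCA GCA CAC GCT ACA CTT ACA TAG CCT CAC TTG — no ATG→stop ORF.
Frame +3: CAC AAC ATA CCA GTA GAC TAC TTC ACA AGC CCC CAG CAC ACG CTA CAC TTA CAT AGC CTC ACT TGT — no ATG→stop ORF.
Frame -1: TAC AAG TGA GGC TAT GTA AGT GTA GCG TGT GCT GGG GGC TTG TGA AGT AGT CTA CTG GTA TGT TGT GAG — no ATG→stop ORF.
Frame -2: ACA AGT GAG GCT ATG TAA GTG TAG CGT GTG CTG GGG GCT TGT GAA GTA GTC TAC TGG TAT GTT GTG — ATG at 14, stop TAA at 17 → 6 nt.
Frame -3: CAA GTG AGG CTA TGT AAG TGT AGC GTG TGC TGG GGG CTT GTG AAG TAG TCT ACT GGT ATG TTG TGA — ATG at 60, stop TGA at 66 → 9 nt.
Longest: frame -3, positions 60–68, 9 nt = 3 codons = 2 aa. → 9 nucleotides.

9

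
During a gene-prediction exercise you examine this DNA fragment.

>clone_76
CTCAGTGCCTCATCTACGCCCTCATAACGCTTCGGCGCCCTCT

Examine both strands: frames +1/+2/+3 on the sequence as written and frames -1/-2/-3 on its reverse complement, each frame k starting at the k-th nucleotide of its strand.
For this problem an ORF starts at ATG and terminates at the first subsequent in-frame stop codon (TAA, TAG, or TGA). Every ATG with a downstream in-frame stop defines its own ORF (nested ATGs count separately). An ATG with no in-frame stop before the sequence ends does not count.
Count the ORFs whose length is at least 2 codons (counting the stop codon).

Reverse complement (5'→3'): AGAGGGCGCCGAAGCGTTATGAGGGCGTAGATGAGGCACTGAG
Frame +1: CTC AGT GCC TCA TCT ACG CCC TCA TAA CGC TTC GGC GCC CTC — no ATG→stop ORF.
Frame +2: TCA GTG CCT CAT CTA CGC CCT CAT AAC GCT TCG GCG CCC TCT — no ATG→stop ORF.
Frame +3: CAG TGC CTC ATC TAC GCC CTC ATA ACG CTT CGG CGC CCT — no ATG→stop ORF.
Frame -1: AGA GGG CGC CGA AGC GTT ATG AGG GCG TAG ATG AGG CAC TGA — ATG at 19, stop TAG at 28 → 12 nt; ATG at 31, stop TGA at 40 → 12 nt.
Frame -2: GAG GGC GCC GAA GCG TTA TGA GGG CGT AGA TGA GGC ACT GAG — no ATG→stop ORF.
Frame -3: AGG GCG CCG AAG CGT TAT GAG GGC GTA GAT GAG GCA CTG — no ATG→stop ORF.
ORFs ≥ 2 codons: frame -1 19–30 (4 codons), frame -1 31–42 (4 codons). Count = 2.

2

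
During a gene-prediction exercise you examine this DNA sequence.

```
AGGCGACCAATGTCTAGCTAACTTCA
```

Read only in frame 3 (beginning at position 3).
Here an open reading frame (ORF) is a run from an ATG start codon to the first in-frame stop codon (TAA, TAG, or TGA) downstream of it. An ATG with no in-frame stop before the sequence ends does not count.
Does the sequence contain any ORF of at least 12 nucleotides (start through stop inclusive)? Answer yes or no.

no

Frame 3: GCG ACC AAT GTC TAG CTA ACT TCA — no ATG→stop ORF.
Largest ORF found is 0 nucleotides < 12, so no.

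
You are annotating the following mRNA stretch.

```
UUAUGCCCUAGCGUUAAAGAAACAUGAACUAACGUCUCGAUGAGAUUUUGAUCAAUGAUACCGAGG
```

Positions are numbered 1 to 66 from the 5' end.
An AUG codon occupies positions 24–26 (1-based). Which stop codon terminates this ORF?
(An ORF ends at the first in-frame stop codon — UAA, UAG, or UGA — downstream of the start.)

Codons from position 24: AUG (24–26), AAC (27–29), UAA (30–32).
The first in-frame stop codon is UAA.

UAA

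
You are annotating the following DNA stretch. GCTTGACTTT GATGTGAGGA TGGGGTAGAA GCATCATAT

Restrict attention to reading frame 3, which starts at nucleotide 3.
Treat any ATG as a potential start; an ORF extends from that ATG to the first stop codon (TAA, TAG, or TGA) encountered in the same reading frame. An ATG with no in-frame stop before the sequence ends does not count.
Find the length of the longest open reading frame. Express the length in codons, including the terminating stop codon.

Frame 3: TTG ACT TTG ATG TGA GGA TGG GGT AGA AGC ATC ATA — ATG at 12, stop TGA at 15 → 6 nt.
Longest: frame 3, positions 12–17, 6 nt = 2 codons = 1 aa. → 2 codons.

2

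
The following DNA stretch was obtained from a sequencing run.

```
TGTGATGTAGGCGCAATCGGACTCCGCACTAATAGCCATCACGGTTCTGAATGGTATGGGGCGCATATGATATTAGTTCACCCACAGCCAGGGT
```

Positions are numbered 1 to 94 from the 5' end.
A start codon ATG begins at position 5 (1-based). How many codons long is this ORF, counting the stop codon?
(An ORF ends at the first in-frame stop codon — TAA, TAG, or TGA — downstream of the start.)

Codons from position 5: ATG (5–7), TAG (8–10).
TAG is the first in-frame stop; that's 2 codons including the stop.

2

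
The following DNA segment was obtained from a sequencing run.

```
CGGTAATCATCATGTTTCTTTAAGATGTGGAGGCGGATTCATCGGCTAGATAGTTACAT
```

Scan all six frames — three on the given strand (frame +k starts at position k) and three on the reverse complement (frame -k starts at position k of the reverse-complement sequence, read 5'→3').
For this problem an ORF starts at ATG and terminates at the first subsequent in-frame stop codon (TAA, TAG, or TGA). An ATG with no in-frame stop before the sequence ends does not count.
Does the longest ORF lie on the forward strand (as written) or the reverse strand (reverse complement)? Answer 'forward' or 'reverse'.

reverse

Reverse complement (5'→3'): ATGTAACTATCTAGCCGATGAATCCGCCTCCACATCTTAAAGAAACATGATGATTACCG
Frame +1: CGG TAA TCA TCA TGT TTC TTT AAG ATG TGG AGG CGG ATT CAT CGG CTA GAT AGT TAC — no ATG→stop ORF.
Frame +2: GGT AAT CAT CAT GTT TCT TTA AGA TGT GGA GGC GGA TTC ATC GGC TAG ATA GTT ACA — no ATG→stop ORF.
Frame +3: GTA ATC ATC ATG TTT CTT TAA GAT GTG GAG GCG GAT TCA TCG GCT AGA TAG TTA CAT — ATG at 12, stop TAA at 21 → 12 nt.
Frame -1: ATG TAA CTA TCT AGC CGA TGA ATC CGC CTC CAC ATC TTA AAG AAA CAT GAT GAT TAC — ATG at 1, stop TAA at 4 → 6 nt.
Frame -2: TGT AAC TAT CTA GCC GAT GAA TCC GCC TCC ACA TCT TAA AGA AAC ATG ATG ATT ACC — no ATG→stop ORF.
Frame -3: GTA ACT ATC TAG CCG ATG AAT CCG CCT CCA CAT CTT AAA GAA ACA TGA TGA TTA CCG — ATG at 18, stop TGA at 48 → 33 nt.
Forward-strand max 12 nt; reverse-strand max 33 nt. The reverse strand has the longer ORF.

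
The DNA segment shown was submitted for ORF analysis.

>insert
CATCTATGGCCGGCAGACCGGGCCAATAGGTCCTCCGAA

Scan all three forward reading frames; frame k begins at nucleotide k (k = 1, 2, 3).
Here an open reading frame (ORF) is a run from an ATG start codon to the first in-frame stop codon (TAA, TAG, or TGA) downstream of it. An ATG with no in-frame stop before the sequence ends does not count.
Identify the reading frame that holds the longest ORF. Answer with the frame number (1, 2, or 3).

Frame 1: CAT CTA TGG CCG GCA GAC CGG GCC AAT AGG TCC TCC GAA — no ATG→stop ORF.
Frame 2: ATC TAT GGC CGG CAG ACC GGG CCA ATA GGT CCT CCG — no ATG→stop ORF.
Frame 3: TCT ATG GCC GGC AGA CCG GGC CAA TAG GTC CTC CGA — ATG at 6, stop TAG at 27 → 24 nt.
Longest ORF is 24 nt in frame 3 (positions 6–29).

3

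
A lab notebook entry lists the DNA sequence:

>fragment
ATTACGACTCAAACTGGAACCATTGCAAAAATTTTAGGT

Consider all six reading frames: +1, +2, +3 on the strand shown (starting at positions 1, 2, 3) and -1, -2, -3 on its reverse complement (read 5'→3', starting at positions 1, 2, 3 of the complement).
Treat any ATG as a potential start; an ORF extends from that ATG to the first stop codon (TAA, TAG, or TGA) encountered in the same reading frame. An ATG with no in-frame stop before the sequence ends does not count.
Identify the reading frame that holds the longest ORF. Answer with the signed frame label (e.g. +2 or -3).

Reverse complement (5'→3'): ACCTAAAATTTTTGCAATGGTTCCAGTTTGAGTCGTAAT
Frame +1: ATT ACG ACT CAA ACT GGA ACC ATT GCA AAA ATT TTA GGT — no ATG→stop ORF.
Frame +2: TTA CGA CTC AAA CTG GAA CCA TTG CAA AAA TTT TAG — no ATG→stop ORF.
Frame +3: TAC GAC TCA AAC TGG AAC CAT TGC AAA AAT TTT AGG — no ATG→stop ORF.
Frame -1: ACC TAA AAT TTT TGC AAT GGT TCC AGT TTG AGT CGT AAT — no ATG→stop ORF.
Frame -2: CCT AAA ATT TTT GCA ATG GTT CCA GTT TGA GTC GTA — ATG at 17, stop TGA at 29 → 15 nt.
Frame -3: CTA AAA TTT TTG CAA TGG TTC CAG TTT GAG TCG TAA — no ATG→stop ORF.
Longest ORF is 15 nt in frame -2 (positions 17–31).

-2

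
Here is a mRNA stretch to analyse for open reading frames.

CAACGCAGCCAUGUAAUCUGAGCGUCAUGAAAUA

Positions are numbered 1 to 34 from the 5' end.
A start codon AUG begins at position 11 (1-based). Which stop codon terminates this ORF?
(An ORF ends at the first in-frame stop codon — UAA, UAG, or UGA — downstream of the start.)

UAA

Codons from position 11: AUG (11–13), UAA (14–16).
The first in-frame stop codon is UAA.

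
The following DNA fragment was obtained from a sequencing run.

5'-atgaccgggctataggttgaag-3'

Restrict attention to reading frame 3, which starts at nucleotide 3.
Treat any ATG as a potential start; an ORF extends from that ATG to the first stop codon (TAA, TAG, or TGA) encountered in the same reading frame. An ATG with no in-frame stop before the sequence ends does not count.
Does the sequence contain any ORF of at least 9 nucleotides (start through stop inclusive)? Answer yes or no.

Frame 3: GAC CGG GCT ATA GGT TGA — no ATG→stop ORF.
Largest ORF found is 0 nucleotides < 9, so no.

no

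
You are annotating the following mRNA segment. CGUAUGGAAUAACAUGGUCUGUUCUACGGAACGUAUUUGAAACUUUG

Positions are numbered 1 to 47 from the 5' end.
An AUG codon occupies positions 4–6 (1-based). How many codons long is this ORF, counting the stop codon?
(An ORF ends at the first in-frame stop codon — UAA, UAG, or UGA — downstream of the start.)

3

Codons from position 4: AUG (4–6), GAA (7–9), UAA (10–12).
UAA is the first in-frame stop; that's 3 codons including the stop.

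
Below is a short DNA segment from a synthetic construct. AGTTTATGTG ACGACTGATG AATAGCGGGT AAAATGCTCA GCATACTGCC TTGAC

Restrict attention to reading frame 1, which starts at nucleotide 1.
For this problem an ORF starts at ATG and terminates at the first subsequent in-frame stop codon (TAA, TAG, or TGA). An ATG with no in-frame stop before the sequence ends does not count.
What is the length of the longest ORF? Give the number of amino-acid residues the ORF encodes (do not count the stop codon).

Frame 1: AGT TTA TGT GAC GAC TGA TGA ATA GCG GGT AAA ATG CTC AGC ATA CTG CCT TGA — ATG at 34, stop TGA at 52 → 21 nt.
Longest: frame 1, positions 34–54, 21 nt = 7 codons = 6 aa. → 6 amino acids.

6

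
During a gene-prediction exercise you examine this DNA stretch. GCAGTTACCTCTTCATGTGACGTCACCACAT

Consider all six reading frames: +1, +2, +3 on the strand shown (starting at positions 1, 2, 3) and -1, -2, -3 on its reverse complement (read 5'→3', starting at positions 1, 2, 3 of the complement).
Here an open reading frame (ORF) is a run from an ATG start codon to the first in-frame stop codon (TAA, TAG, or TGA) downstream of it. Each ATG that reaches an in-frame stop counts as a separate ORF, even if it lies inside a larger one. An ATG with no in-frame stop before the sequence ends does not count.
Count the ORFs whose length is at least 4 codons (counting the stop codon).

Reverse complement (5'→3'): ATGTGGTGACGTCACATGAAGAGGTAACTGC
Frame +1: GCA GTT ACC TCT TCA TGT GAC GTC ACC ACA — no ATG→stop ORF.
Frame +2: CAG TTA CCT CTT CAT GTG ACG TCA CCA CAT — no ATG→stop ORF.
Frame +3: AGT TAC CTC TTC ATG TGA CGT CAC CAC — ATG at 15, stop TGA at 18 → 6 nt.
Frame -1: ATG TGG TGA CGT CAC ATG AAG AGG TAA CTG — ATG at 1, stop TGA at 7 → 9 nt; ATG at 16, stop TAA at 25 → 12 nt.
Frame -2: TGT GGT GAC GTC ACA TGA AGA GGT AAC TGC — no ATG→stop ORF.
Frame -3: GTG GTG ACG TCA CAT GAA GAG GTA ACT — no ATG→stop ORF.
ORFs ≥ 4 codons: frame -1 16–27 (4 codons). Count = 1.

1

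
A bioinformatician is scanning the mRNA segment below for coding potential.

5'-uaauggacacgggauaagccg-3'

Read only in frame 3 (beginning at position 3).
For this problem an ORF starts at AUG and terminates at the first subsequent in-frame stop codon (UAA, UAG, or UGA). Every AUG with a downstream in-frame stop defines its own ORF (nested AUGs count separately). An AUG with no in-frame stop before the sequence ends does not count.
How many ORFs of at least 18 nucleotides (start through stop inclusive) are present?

Frame 3: AUG GAC ACG GGA UAA GCC — AUG at 3, stop UAA at 15 → 15 nt.
No ORF reaches 18 nucleotides. Count = 0.

0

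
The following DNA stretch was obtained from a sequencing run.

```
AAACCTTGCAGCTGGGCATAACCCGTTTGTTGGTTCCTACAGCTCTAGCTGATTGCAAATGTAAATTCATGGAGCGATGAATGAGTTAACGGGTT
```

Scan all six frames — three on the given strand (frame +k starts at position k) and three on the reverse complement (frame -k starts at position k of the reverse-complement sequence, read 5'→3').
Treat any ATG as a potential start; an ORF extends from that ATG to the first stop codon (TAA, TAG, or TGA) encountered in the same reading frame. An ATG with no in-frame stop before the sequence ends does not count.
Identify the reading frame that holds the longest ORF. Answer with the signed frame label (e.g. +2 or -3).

Reverse complement (5'→3'): AACCCGTTAACTCATTCATCGCTCCATGAATTTACATTTGCAATCAGCTAGAGCTGTAGGAACCAACAAACGGGTTATGCCCAGCTGCAAGGTTT
Frame +1: AAA CCT TGC AGC TGG GCA TAA CCC GTT TGT TGG TTC CTA CAG CTC TAG CTG ATT GCA AAT GTA AAT TCA TGG AGC GAT GAA TGA GTT AAC GGG — no ATG→stop ORF.
Frame +2: AAC CTT GCA GCT GGG CAT AAC CCG TTT GTT GGT TCC TAC AGC TCT AGC TGA TTG CAA ATG TAA ATT CAT GGA GCG ATG AAT GAG TTA ACG GGT — ATG at 59, stop TAA at 62 → 6 nt.
Frame +3: ACC TTG CAG CTG GGC ATA ACC CGT TTG TTG GTT CCT ACA GCT CTA GCT GAT TGC AAA TGT AAA TTC ATG GAG CGA TGA ATG AGT TAA CGG GTT — ATG at 69, stop TGA at 78 → 12 nt; ATG at 81, stop TAA at 87 → 9 nt.
Frame -1: AAC CCG TTA ACT CAT TCA TCG CTC CAT GAA TTT ACA TTT GCA ATC AGC TAG AGC TGT AGG AAC CAA CAA ACG GGT TAT GCC CAG CTG CAA GGT — no ATG→stop ORF.
Frame -2: ACC CGT TAA CTC ATT CAT CGC TCC ATG AAT TTA CAT TTG CAA TCA GCT AGA GCT GTA GGA ACC AAC AAA CGG GTT ATG CCC AGC TGC AAG GTT — no ATG→stop ORF.
Frame -3: CCC GTT AAC TCA TTC ATC GCT CCA TGA ATT TAC ATT TGC AAT CAG CTA GAG CTG TAG GAA CCA ACA AAC GGG TTA TGC CCA GCT GCA AGG TTT — no ATG→stop ORF.
Longest ORF is 12 nt in frame +3 (positions 69–80).

+3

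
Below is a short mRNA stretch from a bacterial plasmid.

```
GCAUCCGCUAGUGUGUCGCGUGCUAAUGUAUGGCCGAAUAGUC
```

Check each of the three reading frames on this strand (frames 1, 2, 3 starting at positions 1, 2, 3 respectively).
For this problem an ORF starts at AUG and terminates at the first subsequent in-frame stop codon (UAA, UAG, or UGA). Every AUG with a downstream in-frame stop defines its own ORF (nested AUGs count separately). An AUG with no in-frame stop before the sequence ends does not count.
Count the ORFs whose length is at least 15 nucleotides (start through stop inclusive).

Frame 1: GCA UCC GCU AGU GUG UCG CGU GCU AAU GUA UGG CCG AAU AGU — no AUG→stop ORF.
Frame 2: CAU CCG CUA GUG UGU CGC GUG CUA AUG UAU GGC CGA AUA GUC — no AUG→stop ORF.
Frame 3: AUC CGC UAG UGU GUC GCG UGC UAA UGU AUG GCC GAA UAG — AUG at 30, stop UAG at 39 → 12 nt.
No ORF reaches 15 nucleotides. Count = 0.

0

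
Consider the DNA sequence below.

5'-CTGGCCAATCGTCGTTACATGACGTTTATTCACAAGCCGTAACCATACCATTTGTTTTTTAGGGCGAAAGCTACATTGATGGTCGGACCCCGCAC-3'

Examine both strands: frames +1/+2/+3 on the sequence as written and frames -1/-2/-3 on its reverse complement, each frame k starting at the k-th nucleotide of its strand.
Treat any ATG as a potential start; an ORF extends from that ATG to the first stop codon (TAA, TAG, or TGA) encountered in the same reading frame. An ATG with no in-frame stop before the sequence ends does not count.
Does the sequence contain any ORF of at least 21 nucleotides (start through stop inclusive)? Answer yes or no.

Reverse complement (5'→3'): GTGCGGGGTCCGACCATCAATGTAGCTTTCGCCCTAAAAAACAAATGGTATGGTTACGGCTTGTGAATAAACGTCATGTAACGACGATTGGCCAG
Frame +1: CTG GCC AAT CGT CGT TAC ATG ACG TTT ATT CAC AAG CCG TAA CCA TAC CAT TTG TTT TTT AGG GCG AAA GCT ACA TTG ATG GTC GGA CCC CGC — ATG at 19, stop TAA at 40 → 24 nt.
Frame +2: TGG CCA ATC GTC GTT ACA TGA CGT TTA TTC ACA AGC CGT AAC CAT ACC ATT TGT TTT TTA GGG CGA AAG CTA CAT TGA TGG TCG GAC CCC GCA — no ATG→stop ORF.
Frame +3: GGC CAA TCG TCG TTA CAT GAC GTT TAT TCA CAA GCC GTA ACC ATA CCA TTT GTT TTT TAG GGC GAA AGC TAC ATT GAT GGT CGG ACC CCG CAC — no ATG→stop ORF.
Frame -1: GTG CGG GGT CCG ACC ATC AAT GTA GCT TTC GCC CTA AAA AAC AAA TGG TAT GGT TAC GGC TTG TGA ATA AAC GTC ATG TAA CGA CGA TTG GCC — ATG at 76, stop TAA at 79 → 6 nt.
Frame -2: TGC GGG GTC CGA CCA TCA ATG TAG CTT TCG CCC TAA AAA ACA AAT GGT ATG GTT ACG GCT TGT GAA TAA ACG TCA TGT AAC GAC GAT TGG CCA — ATG at 20, stop TAG at 23 → 6 nt; ATG at 50, stop TAA at 68 → 21 nt.
Frame -3: GCG GGG TCC GAC CAT CAA TGT AGC TTT CGC CCT AAA AAA CAA ATG GTA TGG TTA CGG CTT GTG AAT AAA CGT CAT GTA ACG ACG ATT GGC CAG — no ATG→stop ORF.
Frame +1 has an ORF of 24 nucleotides (positions 19–42) ≥ 21, so yes.

yes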